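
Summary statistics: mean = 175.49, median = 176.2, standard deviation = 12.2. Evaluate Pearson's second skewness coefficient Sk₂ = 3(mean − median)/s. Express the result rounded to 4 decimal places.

-0.1746

Sk₂ = 3(175.49 − 176.2) / 12.2 = 3 × -0.7100 / 12.2
    = -2.1300 / 12.2 ≈ -0.1746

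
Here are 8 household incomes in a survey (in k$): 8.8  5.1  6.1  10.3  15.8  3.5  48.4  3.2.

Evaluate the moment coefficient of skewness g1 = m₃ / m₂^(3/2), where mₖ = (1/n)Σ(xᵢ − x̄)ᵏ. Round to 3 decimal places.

1.949

x̄ = (8.8 + 5.1 + 6.1 + 10.3 + 15.8 + 3.5 + 48.4 + 3.2) / 8 = 12.6500
deviations (xᵢ − x̄): -3.8500, -7.5500, -6.5500, -2.3500, 3.1500, -9.1500, 35.7500, -9.4500
Σ(xᵢ − x̄)² = 1581.2600 ⇒ m₂ = 1581.2600/8 = 197.65750
Σ(xᵢ − x̄)³ = 43330.5960 ⇒ m₃ = 43330.5960/8 = 5416.32450
m₂^(3/2) = 197.65750^(1.5) = 2778.88099
g1 = m₃ / m₂^(3/2) = 5416.32450 / 2778.88099 ≈ 1.949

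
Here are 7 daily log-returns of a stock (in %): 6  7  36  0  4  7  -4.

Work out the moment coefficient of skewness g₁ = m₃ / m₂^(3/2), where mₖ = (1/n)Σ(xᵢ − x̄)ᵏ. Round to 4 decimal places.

1.6091

x̄ = (6 + 7 + 36 + 0 + 4 + 7 - 4) / 7 = 8.0000
deviations (xᵢ − x̄): -2.0000, -1.0000, 28.0000, -8.0000, -4.0000, -1.0000, -12.0000
Σ(xᵢ − x̄)² = 1014.0000 ⇒ m₂ = 1014.0000/7 = 144.85714
Σ(xᵢ − x̄)³ = 19638.0000 ⇒ m₃ = 19638.0000/7 = 2805.42857
m₂^(3/2) = 144.85714^(1.5) = 1743.45151
g₁ = m₃ / m₂^(3/2) = 2805.42857 / 1743.45151 ≈ 1.6091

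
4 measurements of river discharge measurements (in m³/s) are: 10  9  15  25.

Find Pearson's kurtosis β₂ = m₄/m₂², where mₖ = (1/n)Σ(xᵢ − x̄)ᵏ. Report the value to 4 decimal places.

x̄ = 14.7500
Σ(xᵢ − x̄)² = 160.7500 ⇒ m₂ = 40.18750
Σ(xᵢ − x̄)⁴ = 12640.3281 ⇒ m₄ = 3160.08203
m₂² = 1615.03516
β₂ = m₄/m₂² = 3160.08203 / 1615.03516 ≈ 1.9567

1.9567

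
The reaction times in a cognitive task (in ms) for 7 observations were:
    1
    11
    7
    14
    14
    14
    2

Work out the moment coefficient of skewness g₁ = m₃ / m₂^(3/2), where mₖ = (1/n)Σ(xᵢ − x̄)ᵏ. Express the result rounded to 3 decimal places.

-0.463

x̄ = (1 + 11 + 7 + 14 + 14 + 14 + 2) / 7 = 9.0000
deviations (xᵢ − x̄): -8.0000, 2.0000, -2.0000, 5.0000, 5.0000, 5.0000, -7.0000
Σ(xᵢ − x̄)² = 196.0000 ⇒ m₂ = 196.0000/7 = 28.00000
Σ(xᵢ − x̄)³ = -480.0000 ⇒ m₃ = -480.0000/7 = -68.57143
m₂^(3/2) = 28.00000^(1.5) = 148.16207
g₁ = m₃ / m₂^(3/2) = -68.57143 / 148.16207 ≈ -0.463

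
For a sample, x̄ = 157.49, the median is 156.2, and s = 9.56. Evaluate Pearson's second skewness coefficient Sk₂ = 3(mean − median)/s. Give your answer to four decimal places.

Sk₂ = 3(157.49 − 156.2) / 9.56 = 3 × 1.2900 / 9.56
    = 3.8700 / 9.56 ≈ 0.4048

0.4048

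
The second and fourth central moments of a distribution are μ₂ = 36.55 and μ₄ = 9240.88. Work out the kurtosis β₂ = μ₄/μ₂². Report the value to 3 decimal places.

6.917

μ₂² = 36.55² = 1335.90250
μ₄/μ₂² = 9240.88 / 1335.90250 = 6.91733
β₂ ≈ 6.917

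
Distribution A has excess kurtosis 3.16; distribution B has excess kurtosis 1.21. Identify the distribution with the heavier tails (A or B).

Higher excess kurtosis ⇒ heavier tails relative to the normal distribution.
3.16 vs 1.21: the larger is 3.16, so A has heavier tails.

A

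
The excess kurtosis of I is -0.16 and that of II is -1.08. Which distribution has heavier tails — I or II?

I

Higher excess kurtosis ⇒ heavier tails relative to the normal distribution.
-0.16 vs -1.08: the larger is -0.16, so I has heavier tails.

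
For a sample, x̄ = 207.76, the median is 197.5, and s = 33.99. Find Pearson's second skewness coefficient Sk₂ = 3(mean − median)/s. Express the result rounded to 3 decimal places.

Sk₂ = 3(207.76 − 197.5) / 33.99 = 3 × 10.2600 / 33.99
    = 30.7800 / 33.99 ≈ 0.906

0.906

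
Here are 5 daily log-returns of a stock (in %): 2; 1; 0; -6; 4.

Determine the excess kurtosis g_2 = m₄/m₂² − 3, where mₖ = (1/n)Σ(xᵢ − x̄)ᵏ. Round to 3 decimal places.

-0.370

x̄ = 0.2000
Σ(xᵢ − x̄)² = 56.8000 ⇒ m₂ = 11.36000
Σ(xᵢ − x̄)⁴ = 1697.0560 ⇒ m₄ = 339.41120
m₂² = 129.04960
g_2 = m₄/m₂² − 3 = 2.63008 − 3 ≈ -0.370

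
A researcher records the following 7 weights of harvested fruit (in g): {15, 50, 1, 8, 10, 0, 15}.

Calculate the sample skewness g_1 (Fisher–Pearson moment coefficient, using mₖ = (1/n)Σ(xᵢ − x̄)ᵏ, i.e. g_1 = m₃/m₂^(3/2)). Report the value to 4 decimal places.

x̄ = (15 + 50 + 1 + 8 + 10 + 0 + 15) / 7 = 14.1429
deviations (xᵢ − x̄): 0.8571, 35.8571, -13.1429, -6.1429, -4.1429, -14.1429, 0.8571
Σ(xᵢ − x̄)² = 1714.8571 ⇒ m₂ = 1714.8571/7 = 244.97959
Σ(xᵢ − x̄)³ = 40702.0408 ⇒ m₃ = 40702.0408/7 = 5814.57726
m₂^(3/2) = 244.97959^(1.5) = 3834.37743
g_1 = m₃ / m₂^(3/2) = 5814.57726 / 3834.37743 ≈ 1.5164

1.5164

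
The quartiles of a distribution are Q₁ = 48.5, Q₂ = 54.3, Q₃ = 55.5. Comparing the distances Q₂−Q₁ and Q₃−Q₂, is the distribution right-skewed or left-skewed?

Q₂ − Q₁ = 5.8;  Q₃ − Q₂ = 1.2
Q₂ − Q₁ > Q₃ − Q₂ ⇒ the lower half is more spread out ⇒ left-skewed.

left-skewed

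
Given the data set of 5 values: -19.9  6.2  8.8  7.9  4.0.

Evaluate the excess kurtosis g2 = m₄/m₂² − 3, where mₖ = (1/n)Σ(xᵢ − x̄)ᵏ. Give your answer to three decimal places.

0.134

x̄ = 1.4000
Σ(xᵢ − x̄)² = 580.5000 ⇒ m₂ = 116.10000
Σ(xᵢ − x̄)⁴ = 211194.8754 ⇒ m₄ = 42238.97508
m₂² = 13479.21000
g2 = m₄/m₂² − 3 = 3.13364 − 3 ≈ 0.134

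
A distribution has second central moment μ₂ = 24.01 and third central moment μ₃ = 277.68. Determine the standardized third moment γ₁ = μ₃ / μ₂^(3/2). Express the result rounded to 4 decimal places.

σ = √μ₂ = √24.01 = 4.90000
σ³ = μ₂^(3/2) = 117.64900
γ₁ = μ₃/σ³ = 277.68 / 117.64900 ≈ 2.3602

2.3602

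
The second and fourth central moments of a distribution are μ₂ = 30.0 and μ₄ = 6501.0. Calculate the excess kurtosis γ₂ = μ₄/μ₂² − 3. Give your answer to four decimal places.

μ₂² = 30.0² = 900.00000
μ₄/μ₂² = 6501.0 / 900.00000 = 7.22333
γ₂ = 7.22333 − 3 ≈ 4.2233

4.2233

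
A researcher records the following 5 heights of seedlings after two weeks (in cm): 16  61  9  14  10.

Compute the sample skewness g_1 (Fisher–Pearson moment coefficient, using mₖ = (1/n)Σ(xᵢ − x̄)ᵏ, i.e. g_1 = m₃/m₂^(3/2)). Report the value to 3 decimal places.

x̄ = (16 + 61 + 9 + 14 + 10) / 5 = 22.0000
deviations (xᵢ − x̄): -6.0000, 39.0000, -13.0000, -8.0000, -12.0000
Σ(xᵢ − x̄)² = 1934.0000 ⇒ m₂ = 1934.0000/5 = 386.80000
Σ(xᵢ − x̄)³ = 54666.0000 ⇒ m₃ = 54666.0000/5 = 10933.20000
m₂^(3/2) = 386.80000^(1.5) = 7607.28519
g_1 = m₃ / m₂^(3/2) = 10933.20000 / 7607.28519 ≈ 1.437

1.437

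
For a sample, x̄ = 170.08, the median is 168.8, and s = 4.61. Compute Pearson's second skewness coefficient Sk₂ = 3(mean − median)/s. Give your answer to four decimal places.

Sk₂ = 3(170.08 − 168.8) / 4.61 = 3 × 1.2800 / 4.61
    = 3.8400 / 4.61 ≈ 0.8330

0.8330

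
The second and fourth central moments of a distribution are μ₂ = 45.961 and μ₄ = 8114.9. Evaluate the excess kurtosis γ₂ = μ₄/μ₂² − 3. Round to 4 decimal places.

μ₂² = 45.961² = 2112.41352
μ₄/μ₂² = 8114.9 / 2112.41352 = 3.84153
γ₂ = 3.84153 − 3 ≈ 0.8415

0.8415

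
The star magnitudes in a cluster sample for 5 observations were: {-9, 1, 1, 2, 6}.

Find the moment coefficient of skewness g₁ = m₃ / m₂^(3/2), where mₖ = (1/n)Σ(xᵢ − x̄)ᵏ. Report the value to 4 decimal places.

x̄ = (-9 + 1 + 1 + 2 + 6) / 5 = 0.2000
deviations (xᵢ − x̄): -9.2000, 0.8000, 0.8000, 1.8000, 5.8000
Σ(xᵢ − x̄)² = 122.8000 ⇒ m₂ = 122.8000/5 = 24.56000
Σ(xᵢ − x̄)³ = -576.7200 ⇒ m₃ = -576.7200/5 = -115.34400
m₂^(3/2) = 24.56000^(1.5) = 121.71456
g₁ = m₃ / m₂^(3/2) = -115.34400 / 121.71456 ≈ -0.9477

-0.9477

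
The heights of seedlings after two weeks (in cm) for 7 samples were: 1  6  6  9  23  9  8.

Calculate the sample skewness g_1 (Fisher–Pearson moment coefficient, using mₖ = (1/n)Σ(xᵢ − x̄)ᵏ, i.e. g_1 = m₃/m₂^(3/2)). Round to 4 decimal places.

1.3048

x̄ = (1 + 6 + 6 + 9 + 23 + 9 + 8) / 7 = 8.8571
deviations (xᵢ − x̄): -7.8571, -2.8571, -2.8571, 0.1429, 14.1429, 0.1429, -0.8571
Σ(xᵢ − x̄)² = 278.8571 ⇒ m₂ = 278.8571/7 = 39.83673
Σ(xᵢ − x̄)³ = 2296.5306 ⇒ m₃ = 2296.5306/7 = 328.07580
m₂^(3/2) = 39.83673^(1.5) = 251.43492
g_1 = m₃ / m₂^(3/2) = 328.07580 / 251.43492 ≈ 1.3048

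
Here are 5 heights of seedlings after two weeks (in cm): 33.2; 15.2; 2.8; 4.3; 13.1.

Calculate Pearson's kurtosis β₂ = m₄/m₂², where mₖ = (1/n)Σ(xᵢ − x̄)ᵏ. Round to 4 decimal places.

2.3855

x̄ = 13.7200
Σ(xᵢ − x̄)² = 590.0280 ⇒ m₂ = 118.00560
Σ(xᵢ − x̄)⁴ = 166096.5827 ⇒ m₄ = 33219.31654
m₂² = 13925.32163
β₂ = m₄/m₂² = 33219.31654 / 13925.32163 ≈ 2.3855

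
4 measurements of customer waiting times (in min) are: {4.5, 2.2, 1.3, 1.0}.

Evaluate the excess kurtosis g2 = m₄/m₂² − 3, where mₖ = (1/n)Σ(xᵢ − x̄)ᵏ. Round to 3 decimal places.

x̄ = 2.2500
Σ(xᵢ − x̄)² = 7.5300 ⇒ m₂ = 1.88250
Σ(xᵢ − x̄)⁴ = 28.8848 ⇒ m₄ = 7.22121
m₂² = 3.54381
g2 = m₄/m₂² − 3 = 2.03770 − 3 ≈ -0.962

-0.962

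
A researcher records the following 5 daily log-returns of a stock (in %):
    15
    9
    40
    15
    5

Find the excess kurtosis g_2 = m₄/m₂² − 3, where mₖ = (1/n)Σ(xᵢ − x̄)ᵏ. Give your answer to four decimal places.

x̄ = 16.8000
Σ(xᵢ − x̄)² = 744.8000 ⇒ m₂ = 148.96000
Σ(xᵢ − x̄)⁴ = 312812.5760 ⇒ m₄ = 62562.51520
m₂² = 22189.08160
g_2 = m₄/m₂² − 3 = 2.81952 − 3 ≈ -0.1805

-0.1805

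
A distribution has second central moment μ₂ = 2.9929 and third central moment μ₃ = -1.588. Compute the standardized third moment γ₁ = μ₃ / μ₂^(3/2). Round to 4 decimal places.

-0.3067

σ = √μ₂ = √2.9929 = 1.73000
σ³ = μ₂^(3/2) = 5.17772
γ₁ = μ₃/σ³ = -1.588 / 5.17772 ≈ -0.3067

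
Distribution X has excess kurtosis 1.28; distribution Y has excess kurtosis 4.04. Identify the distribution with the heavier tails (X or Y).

Y

Higher excess kurtosis ⇒ heavier tails relative to the normal distribution.
1.28 vs 4.04: the larger is 4.04, so Y has heavier tails.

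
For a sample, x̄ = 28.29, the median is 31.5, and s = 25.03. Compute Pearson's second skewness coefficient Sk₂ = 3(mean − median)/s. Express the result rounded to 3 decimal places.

Sk₂ = 3(28.29 − 31.5) / 25.03 = 3 × -3.2100 / 25.03
    = -9.6300 / 25.03 ≈ -0.385

-0.385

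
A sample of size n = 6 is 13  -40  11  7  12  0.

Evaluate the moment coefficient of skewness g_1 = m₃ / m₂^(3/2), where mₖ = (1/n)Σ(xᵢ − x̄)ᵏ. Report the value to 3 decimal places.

x̄ = (13 - 40 + 11 + 7 + 12 + 0) / 6 = 0.5000
deviations (xᵢ − x̄): 12.5000, -40.5000, 10.5000, 6.5000, 11.5000, -0.5000
Σ(xᵢ − x̄)² = 2081.5000 ⇒ m₂ = 2081.5000/6 = 346.91667
Σ(xᵢ − x̄)³ = -61524.0000 ⇒ m₃ = -61524.0000/6 = -10254.00000
m₂^(3/2) = 346.91667^(1.5) = 6461.56544
g_1 = m₃ / m₂^(3/2) = -10254.00000 / 6461.56544 ≈ -1.587

-1.587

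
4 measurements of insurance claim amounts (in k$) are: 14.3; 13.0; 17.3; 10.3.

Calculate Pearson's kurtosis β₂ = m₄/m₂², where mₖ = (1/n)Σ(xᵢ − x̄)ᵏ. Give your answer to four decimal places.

1.8731

x̄ = 13.7250
Σ(xᵢ − x̄)² = 25.3675 ⇒ m₂ = 6.34188
Σ(xᵢ − x̄)⁴ = 301.3375 ⇒ m₄ = 75.33438
m₂² = 40.21938
β₂ = m₄/m₂² = 75.33438 / 40.21938 ≈ 1.8731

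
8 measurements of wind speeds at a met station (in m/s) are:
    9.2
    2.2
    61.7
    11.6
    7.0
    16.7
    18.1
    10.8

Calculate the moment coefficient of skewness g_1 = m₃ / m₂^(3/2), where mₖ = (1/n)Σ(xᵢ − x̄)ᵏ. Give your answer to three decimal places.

1.940

x̄ = (9.2 + 2.2 + 61.7 + 11.6 + 7.0 + 16.7 + 18.1 + 10.8) / 8 = 17.1625
deviations (xᵢ − x̄): -7.9625, -14.9625, 44.5375, -5.5625, -10.1625, -0.4625, 0.9375, -6.3625
Σ(xᵢ − x̄)² = 2446.6588 ⇒ m₂ = 2446.6588/8 = 305.83234
Σ(xᵢ − x̄)³ = 83011.0105 ⇒ m₃ = 83011.0105/8 = 10376.37632
m₂^(3/2) = 305.83234^(1.5) = 5348.41526
g_1 = m₃ / m₂^(3/2) = 10376.37632 / 5348.41526 ≈ 1.940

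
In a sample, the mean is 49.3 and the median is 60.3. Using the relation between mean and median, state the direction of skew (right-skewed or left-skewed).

mean − median = 49.3 − 60.3 = -11.0
mean < median ⇒ the longer tail is on the left ⇒ left-skewed (negatively skewed).

left-skewed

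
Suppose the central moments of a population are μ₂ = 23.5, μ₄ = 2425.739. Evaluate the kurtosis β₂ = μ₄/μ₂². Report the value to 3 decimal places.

4.392

μ₂² = 23.5² = 552.25000
μ₄/μ₂² = 2425.739 / 552.25000 = 4.39247
β₂ ≈ 4.392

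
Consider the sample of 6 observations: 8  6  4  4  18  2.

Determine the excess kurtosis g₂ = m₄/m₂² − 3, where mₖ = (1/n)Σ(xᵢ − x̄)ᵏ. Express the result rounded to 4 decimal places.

x̄ = 7.0000
Σ(xᵢ − x̄)² = 166.0000 ⇒ m₂ = 27.66667
Σ(xᵢ − x̄)⁴ = 15430.0000 ⇒ m₄ = 2571.66667
m₂² = 765.44444
g₂ = m₄/m₂² − 3 = 3.35970 − 3 ≈ 0.3597

0.3597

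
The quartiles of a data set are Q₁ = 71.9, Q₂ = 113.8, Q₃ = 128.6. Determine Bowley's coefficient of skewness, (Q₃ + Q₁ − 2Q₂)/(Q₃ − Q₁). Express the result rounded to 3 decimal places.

-0.478

numerator: Q₃ + Q₁ − 2Q₂ = 128.6 + 71.9 − 2×113.8 = -27.1000
denominator: Q₃ − Q₁ = 128.6 − 71.9 = 56.7000
Bowley skewness = -27.1000 / 56.7000 ≈ -0.478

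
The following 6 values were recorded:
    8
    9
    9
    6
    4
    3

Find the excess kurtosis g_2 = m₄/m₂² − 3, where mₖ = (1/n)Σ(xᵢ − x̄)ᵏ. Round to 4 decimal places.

x̄ = 6.5000
Σ(xᵢ − x̄)² = 33.5000 ⇒ m₂ = 5.58333
Σ(xᵢ − x̄)⁴ = 272.3750 ⇒ m₄ = 45.39583
m₂² = 31.17361
g_2 = m₄/m₂² − 3 = 1.45623 − 3 ≈ -1.5438

-1.5438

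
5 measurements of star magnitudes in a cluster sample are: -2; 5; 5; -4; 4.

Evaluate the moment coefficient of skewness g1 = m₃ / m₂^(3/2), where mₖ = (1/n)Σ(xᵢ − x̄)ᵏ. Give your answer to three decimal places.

-0.464

x̄ = (-2 + 5 + 5 - 4 + 4) / 5 = 1.6000
deviations (xᵢ − x̄): -3.6000, 3.4000, 3.4000, -5.6000, 2.4000
Σ(xᵢ − x̄)² = 73.2000 ⇒ m₂ = 73.2000/5 = 14.64000
Σ(xᵢ − x̄)³ = -129.8400 ⇒ m₃ = -129.8400/5 = -25.96800
m₂^(3/2) = 14.64000^(1.5) = 56.01594
g1 = m₃ / m₂^(3/2) = -25.96800 / 56.01594 ≈ -0.464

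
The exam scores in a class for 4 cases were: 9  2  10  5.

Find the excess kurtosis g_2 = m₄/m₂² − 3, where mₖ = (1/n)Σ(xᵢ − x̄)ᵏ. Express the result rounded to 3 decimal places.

x̄ = 6.5000
Σ(xᵢ − x̄)² = 41.0000 ⇒ m₂ = 10.25000
Σ(xᵢ − x̄)⁴ = 604.2500 ⇒ m₄ = 151.06250
m₂² = 105.06250
g_2 = m₄/m₂² − 3 = 1.43783 − 3 ≈ -1.562

-1.562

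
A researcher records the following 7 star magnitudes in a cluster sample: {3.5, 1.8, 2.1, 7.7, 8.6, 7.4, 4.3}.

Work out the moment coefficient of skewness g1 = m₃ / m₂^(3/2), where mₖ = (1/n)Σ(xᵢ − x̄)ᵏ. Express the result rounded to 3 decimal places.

0.091

x̄ = (3.5 + 1.8 + 2.1 + 7.7 + 8.6 + 7.4 + 4.3) / 7 = 5.0571
deviations (xᵢ − x̄): -1.5571, -3.2571, -2.9571, 2.6429, 3.5429, 2.3429, -0.7571
Σ(xᵢ − x̄)² = 47.3771 ⇒ m₂ = 47.3771/7 = 6.76816
Σ(xᵢ − x̄)³ = 11.1649 ⇒ m₃ = 11.1649/7 = 1.59499
m₂^(3/2) = 6.76816^(1.5) = 17.60785
g1 = m₃ / m₂^(3/2) = 1.59499 / 17.60785 ≈ 0.091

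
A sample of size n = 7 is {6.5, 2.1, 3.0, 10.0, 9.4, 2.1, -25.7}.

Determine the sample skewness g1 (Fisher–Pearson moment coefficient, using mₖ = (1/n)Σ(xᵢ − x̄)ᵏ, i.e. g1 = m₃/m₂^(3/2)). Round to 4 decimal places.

x̄ = (6.5 + 2.1 + 3.0 + 10.0 + 9.4 + 2.1 - 25.7) / 7 = 1.0571
deviations (xᵢ − x̄): 5.4429, 1.0429, 1.9429, 8.9429, 8.3429, 1.0429, -26.7571
Σ(xᵢ − x̄)² = 901.0971 ⇒ m₂ = 901.0971/7 = 128.72816
Σ(xᵢ − x̄)³ = -17689.8971 ⇒ m₃ = -17689.8971/7 = -2527.12816
m₂^(3/2) = 128.72816^(1.5) = 1460.52959
g1 = m₃ / m₂^(3/2) = -2527.12816 / 1460.52959 ≈ -1.7303

-1.7303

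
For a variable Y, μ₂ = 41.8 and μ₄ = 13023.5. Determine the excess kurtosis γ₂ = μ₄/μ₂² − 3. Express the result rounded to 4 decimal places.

μ₂² = 41.8² = 1747.24000
μ₄/μ₂² = 13023.5 / 1747.24000 = 7.45376
γ₂ = 7.45376 − 3 ≈ 4.4538

4.4538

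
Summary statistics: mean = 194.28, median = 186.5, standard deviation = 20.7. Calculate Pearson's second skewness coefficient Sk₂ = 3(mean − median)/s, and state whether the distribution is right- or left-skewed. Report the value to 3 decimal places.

Sk₂ = 3(194.28 − 186.5) / 20.7 = 3 × 7.7800 / 20.7
    = 23.3400 / 20.7 ≈ 1.128
Sk₂ > 0 ⇒ mean > median ⇒ right-skewed (positive skew).

1.128, right-skewed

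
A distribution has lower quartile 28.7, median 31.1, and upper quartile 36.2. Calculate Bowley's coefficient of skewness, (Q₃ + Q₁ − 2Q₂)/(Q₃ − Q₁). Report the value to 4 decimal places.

numerator: Q₃ + Q₁ − 2Q₂ = 36.2 + 28.7 − 2×31.1 = 2.7000
denominator: Q₃ − Q₁ = 36.2 − 28.7 = 7.5000
Bowley skewness = 2.7000 / 7.5000 ≈ 0.3600

0.3600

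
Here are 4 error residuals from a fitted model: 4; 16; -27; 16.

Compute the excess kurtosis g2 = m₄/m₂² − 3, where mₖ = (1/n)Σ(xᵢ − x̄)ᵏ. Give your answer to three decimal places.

-0.899

x̄ = 2.2500
Σ(xᵢ − x̄)² = 1236.7500 ⇒ m₂ = 309.18750
Σ(xᵢ − x̄)⁴ = 803485.8281 ⇒ m₄ = 200871.45703
m₂² = 95596.91016
g2 = m₄/m₂² − 3 = 2.10123 − 3 ≈ -0.899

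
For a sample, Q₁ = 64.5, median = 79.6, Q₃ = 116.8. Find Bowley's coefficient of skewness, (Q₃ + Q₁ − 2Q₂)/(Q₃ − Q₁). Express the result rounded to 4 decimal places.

numerator: Q₃ + Q₁ − 2Q₂ = 116.8 + 64.5 − 2×79.6 = 22.1000
denominator: Q₃ − Q₁ = 116.8 − 64.5 = 52.3000
Bowley skewness = 22.1000 / 52.3000 ≈ 0.4226

0.4226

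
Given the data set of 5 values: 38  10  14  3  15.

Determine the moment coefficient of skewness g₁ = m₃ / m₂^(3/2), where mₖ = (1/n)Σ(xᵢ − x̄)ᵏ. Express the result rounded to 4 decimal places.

x̄ = (38 + 10 + 14 + 3 + 15) / 5 = 16.0000
deviations (xᵢ − x̄): 22.0000, -6.0000, -2.0000, -13.0000, -1.0000
Σ(xᵢ − x̄)² = 694.0000 ⇒ m₂ = 694.0000/5 = 138.80000
Σ(xᵢ − x̄)³ = 8226.0000 ⇒ m₃ = 8226.0000/5 = 1645.20000
m₂^(3/2) = 138.80000^(1.5) = 1635.25016
g₁ = m₃ / m₂^(3/2) = 1645.20000 / 1635.25016 ≈ 1.0061

1.0061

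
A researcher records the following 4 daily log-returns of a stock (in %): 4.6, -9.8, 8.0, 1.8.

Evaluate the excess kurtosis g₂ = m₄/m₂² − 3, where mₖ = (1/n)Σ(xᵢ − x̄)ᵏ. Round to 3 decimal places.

x̄ = 1.1500
Σ(xᵢ − x̄)² = 179.1500 ⇒ m₂ = 44.78750
Σ(xᵢ − x̄)⁴ = 16720.1785 ⇒ m₄ = 4180.04463
m₂² = 2005.92016
g₂ = m₄/m₂² − 3 = 2.08385 − 3 ≈ -0.916

-0.916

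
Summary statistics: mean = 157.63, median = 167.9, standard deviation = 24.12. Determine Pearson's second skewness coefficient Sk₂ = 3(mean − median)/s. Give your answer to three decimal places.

-1.277

Sk₂ = 3(157.63 − 167.9) / 24.12 = 3 × -10.2700 / 24.12
    = -30.8100 / 24.12 ≈ -1.277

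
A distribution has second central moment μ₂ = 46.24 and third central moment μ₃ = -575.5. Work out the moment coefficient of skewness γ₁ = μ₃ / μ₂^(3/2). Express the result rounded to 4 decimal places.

-1.8303

σ = √μ₂ = √46.24 = 6.80000
σ³ = μ₂^(3/2) = 314.43200
γ₁ = μ₃/σ³ = -575.5 / 314.43200 ≈ -1.8303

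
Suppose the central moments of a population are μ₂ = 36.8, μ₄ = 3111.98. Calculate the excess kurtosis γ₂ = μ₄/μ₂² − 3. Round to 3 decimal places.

μ₂² = 36.8² = 1354.24000
μ₄/μ₂² = 3111.98 / 1354.24000 = 2.29795
γ₂ = 2.29795 − 3 ≈ -0.702

-0.702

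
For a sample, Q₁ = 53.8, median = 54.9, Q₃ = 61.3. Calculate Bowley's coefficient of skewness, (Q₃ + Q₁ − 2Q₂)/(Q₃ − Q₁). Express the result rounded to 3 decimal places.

0.707

numerator: Q₃ + Q₁ − 2Q₂ = 61.3 + 53.8 − 2×54.9 = 5.3000
denominator: Q₃ − Q₁ = 61.3 − 53.8 = 7.5000
Bowley skewness = 5.3000 / 7.5000 ≈ 0.707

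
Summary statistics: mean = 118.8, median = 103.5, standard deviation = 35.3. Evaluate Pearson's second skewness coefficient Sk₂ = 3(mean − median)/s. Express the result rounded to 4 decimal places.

Sk₂ = 3(118.8 − 103.5) / 35.3 = 3 × 15.3000 / 35.3
    = 45.9000 / 35.3 ≈ 1.3003

1.3003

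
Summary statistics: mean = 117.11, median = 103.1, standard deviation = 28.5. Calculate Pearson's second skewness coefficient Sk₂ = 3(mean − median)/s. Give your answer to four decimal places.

1.4747

Sk₂ = 3(117.11 − 103.1) / 28.5 = 3 × 14.0100 / 28.5
    = 42.0300 / 28.5 ≈ 1.4747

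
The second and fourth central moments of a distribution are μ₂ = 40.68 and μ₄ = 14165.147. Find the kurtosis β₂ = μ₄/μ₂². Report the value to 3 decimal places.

μ₂² = 40.68² = 1654.86240
μ₄/μ₂² = 14165.147 / 1654.86240 = 8.55971
β₂ ≈ 8.560

8.560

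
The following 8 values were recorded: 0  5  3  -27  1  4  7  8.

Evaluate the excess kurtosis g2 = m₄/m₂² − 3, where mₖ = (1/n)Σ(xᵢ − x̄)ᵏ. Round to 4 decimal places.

x̄ = 0.1250
Σ(xᵢ − x̄)² = 892.8750 ⇒ m₂ = 111.60938
Σ(xᵢ − x̄)⁴ = 548290.2129 ⇒ m₄ = 68536.27661
m₂² = 12456.65259
g2 = m₄/m₂² − 3 = 5.50198 − 3 ≈ 2.5020

2.5020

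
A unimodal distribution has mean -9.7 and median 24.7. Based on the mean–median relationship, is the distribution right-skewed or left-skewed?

left-skewed

mean − median = -9.7 − 24.7 = -34.4
mean < median ⇒ the longer tail is on the left ⇒ left-skewed (negatively skewed).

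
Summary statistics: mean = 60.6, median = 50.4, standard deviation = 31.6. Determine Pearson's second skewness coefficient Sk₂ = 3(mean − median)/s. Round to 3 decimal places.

0.968

Sk₂ = 3(60.6 − 50.4) / 31.6 = 3 × 10.2000 / 31.6
    = 30.6000 / 31.6 ≈ 0.968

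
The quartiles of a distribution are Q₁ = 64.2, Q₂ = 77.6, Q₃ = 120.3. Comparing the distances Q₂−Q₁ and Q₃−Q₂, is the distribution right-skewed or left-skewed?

right-skewed

Q₂ − Q₁ = 13.4;  Q₃ − Q₂ = 42.7
Q₃ − Q₂ > Q₂ − Q₁ ⇒ the upper half is more spread out ⇒ right-skewed.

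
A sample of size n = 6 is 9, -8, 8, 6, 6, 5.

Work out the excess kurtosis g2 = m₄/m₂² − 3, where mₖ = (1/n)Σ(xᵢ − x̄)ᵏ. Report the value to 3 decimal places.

x̄ = 4.3333
Σ(xᵢ − x̄)² = 193.3333 ⇒ m₂ = 32.22222
Σ(xᵢ − x̄)⁴ = 23808.4444 ⇒ m₄ = 3968.07407
m₂² = 1038.27160
g2 = m₄/m₂² − 3 = 3.82181 − 3 ≈ 0.822

0.822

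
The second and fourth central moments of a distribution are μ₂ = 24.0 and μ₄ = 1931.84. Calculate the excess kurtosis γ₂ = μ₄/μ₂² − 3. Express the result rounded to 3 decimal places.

0.354

μ₂² = 24.0² = 576.00000
μ₄/μ₂² = 1931.84 / 576.00000 = 3.35389
γ₂ = 3.35389 − 3 ≈ 0.354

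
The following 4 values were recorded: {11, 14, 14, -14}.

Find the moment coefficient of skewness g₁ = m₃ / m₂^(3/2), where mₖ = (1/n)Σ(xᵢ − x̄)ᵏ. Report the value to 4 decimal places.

x̄ = (11 + 14 + 14 - 14) / 4 = 6.2500
deviations (xᵢ − x̄): 4.7500, 7.7500, 7.7500, -20.2500
Σ(xᵢ − x̄)² = 552.7500 ⇒ m₂ = 552.7500/4 = 138.18750
Σ(xᵢ − x̄)³ = -7265.6250 ⇒ m₃ = -7265.6250/4 = -1816.40625
m₂^(3/2) = 138.18750^(1.5) = 1624.43800
g₁ = m₃ / m₂^(3/2) = -1816.40625 / 1624.43800 ≈ -1.1182

-1.1182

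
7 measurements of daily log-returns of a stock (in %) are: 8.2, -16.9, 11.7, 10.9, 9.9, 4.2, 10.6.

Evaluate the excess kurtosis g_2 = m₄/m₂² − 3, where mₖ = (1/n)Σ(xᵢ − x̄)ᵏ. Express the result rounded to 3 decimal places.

1.603

x̄ = 5.5143
Σ(xᵢ − x̄)² = 623.7086 ⇒ m₂ = 89.10122
Σ(xᵢ − x̄)⁴ = 255805.3196 ⇒ m₄ = 36543.61709
m₂² = 7939.02821
g_2 = m₄/m₂² − 3 = 4.60303 − 3 ≈ 1.603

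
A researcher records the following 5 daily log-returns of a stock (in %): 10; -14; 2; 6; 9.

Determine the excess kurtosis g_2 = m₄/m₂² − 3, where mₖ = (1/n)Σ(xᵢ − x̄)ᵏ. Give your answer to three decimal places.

-0.251

x̄ = 2.6000
Σ(xᵢ − x̄)² = 383.2000 ⇒ m₂ = 76.64000
Σ(xᵢ − x̄)⁴ = 80743.4560 ⇒ m₄ = 16148.69120
m₂² = 5873.68960
g_2 = m₄/m₂² − 3 = 2.74933 − 3 ≈ -0.251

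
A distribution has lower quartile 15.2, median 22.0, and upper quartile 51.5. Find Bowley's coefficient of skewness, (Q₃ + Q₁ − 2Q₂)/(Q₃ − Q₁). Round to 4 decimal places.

numerator: Q₃ + Q₁ − 2Q₂ = 51.5 + 15.2 − 2×22.0 = 22.7000
denominator: Q₃ − Q₁ = 51.5 − 15.2 = 36.3000
Bowley skewness = 22.7000 / 36.3000 ≈ 0.6253

0.6253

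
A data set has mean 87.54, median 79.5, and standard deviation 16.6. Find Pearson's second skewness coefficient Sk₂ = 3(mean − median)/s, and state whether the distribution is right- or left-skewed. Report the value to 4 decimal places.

Sk₂ = 3(87.54 − 79.5) / 16.6 = 3 × 8.0400 / 16.6
    = 24.1200 / 16.6 ≈ 1.4530
Sk₂ > 0 ⇒ mean > median ⇒ right-skewed (positive skew).

1.4530, right-skewed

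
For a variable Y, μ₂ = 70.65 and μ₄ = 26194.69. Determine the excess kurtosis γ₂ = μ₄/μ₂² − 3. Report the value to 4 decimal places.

μ₂² = 70.65² = 4991.42250
μ₄/μ₂² = 26194.69 / 4991.42250 = 5.24794
γ₂ = 5.24794 − 3 ≈ 2.2479

2.2479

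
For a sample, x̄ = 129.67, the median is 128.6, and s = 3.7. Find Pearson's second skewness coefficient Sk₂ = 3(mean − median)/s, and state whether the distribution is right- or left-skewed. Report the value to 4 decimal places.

Sk₂ = 3(129.67 − 128.6) / 3.7 = 3 × 1.0700 / 3.7
    = 3.2100 / 3.7 ≈ 0.8676
Sk₂ > 0 ⇒ mean > median ⇒ right-skewed (positive skew).

0.8676, right-skewed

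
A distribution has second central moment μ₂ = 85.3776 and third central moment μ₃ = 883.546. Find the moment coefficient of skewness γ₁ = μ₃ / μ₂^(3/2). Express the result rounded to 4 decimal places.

1.1200

σ = √μ₂ = √85.3776 = 9.24000
σ³ = μ₂^(3/2) = 788.88902
γ₁ = μ₃/σ³ = 883.546 / 788.88902 ≈ 1.1200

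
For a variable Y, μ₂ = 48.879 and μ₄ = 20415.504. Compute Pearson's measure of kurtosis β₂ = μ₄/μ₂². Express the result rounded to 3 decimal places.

8.545

μ₂² = 48.879² = 2389.15664
μ₄/μ₂² = 20415.504 / 2389.15664 = 8.54507
β₂ ≈ 8.545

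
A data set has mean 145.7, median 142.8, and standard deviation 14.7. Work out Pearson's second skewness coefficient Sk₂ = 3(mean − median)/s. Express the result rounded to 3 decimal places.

Sk₂ = 3(145.7 − 142.8) / 14.7 = 3 × 2.9000 / 14.7
    = 8.7000 / 14.7 ≈ 0.592

0.592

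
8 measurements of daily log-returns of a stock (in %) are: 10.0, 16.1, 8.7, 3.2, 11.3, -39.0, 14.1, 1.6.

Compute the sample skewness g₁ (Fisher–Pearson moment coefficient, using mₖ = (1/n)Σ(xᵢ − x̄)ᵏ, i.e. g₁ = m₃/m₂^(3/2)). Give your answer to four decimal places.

x̄ = (10.0 + 16.1 + 8.7 + 3.2 + 11.3 - 39.0 + 14.1 + 1.6) / 8 = 3.2500
deviations (xᵢ − x̄): 6.7500, 12.8500, 5.4500, -0.0500, 8.0500, -42.2500, 10.8500, -1.6500
Σ(xᵢ − x̄)² = 2210.7000 ⇒ m₂ = 2210.7000/8 = 276.33750
Σ(xᵢ − x̄)³ = -71033.1840 ⇒ m₃ = -71033.1840/8 = -8879.14800
m₂^(3/2) = 276.33750^(1.5) = 4593.66940
g₁ = m₃ / m₂^(3/2) = -8879.14800 / 4593.66940 ≈ -1.9329

-1.9329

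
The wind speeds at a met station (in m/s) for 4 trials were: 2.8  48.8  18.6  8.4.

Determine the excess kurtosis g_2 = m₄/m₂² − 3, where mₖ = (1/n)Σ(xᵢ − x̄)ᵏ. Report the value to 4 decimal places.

x̄ = 19.6500
Σ(xᵢ − x̄)² = 1261.3100 ⇒ m₂ = 315.32750
Σ(xᵢ − x̄)⁴ = 818659.5949 ⇒ m₄ = 204664.89873
m₂² = 99431.43226
g_2 = m₄/m₂² − 3 = 2.05835 − 3 ≈ -0.9416

-0.9416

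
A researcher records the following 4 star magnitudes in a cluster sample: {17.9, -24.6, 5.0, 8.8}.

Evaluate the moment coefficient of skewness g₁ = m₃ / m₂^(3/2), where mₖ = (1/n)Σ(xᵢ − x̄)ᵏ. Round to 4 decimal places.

-0.8514

x̄ = (17.9 - 24.6 + 5.0 + 8.8) / 4 = 1.7750
deviations (xᵢ − x̄): 16.1250, -26.3750, 3.2250, 7.0250
Σ(xᵢ − x̄)² = 1015.4075 ⇒ m₂ = 1015.4075/4 = 253.85188
Σ(xᵢ − x̄)³ = -13774.5394 ⇒ m₃ = -13774.5394/4 = -3443.63484
m₂^(3/2) = 253.85188^(1.5) = 4044.55330
g₁ = m₃ / m₂^(3/2) = -3443.63484 / 4044.55330 ≈ -0.8514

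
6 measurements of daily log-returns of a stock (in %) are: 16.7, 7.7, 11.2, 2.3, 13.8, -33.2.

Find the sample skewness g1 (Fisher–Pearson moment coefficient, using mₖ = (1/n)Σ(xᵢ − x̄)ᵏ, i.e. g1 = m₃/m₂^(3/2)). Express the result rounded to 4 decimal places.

x̄ = (16.7 + 7.7 + 11.2 + 2.3 + 13.8 - 33.2) / 6 = 3.0833
deviations (xᵢ − x̄): 13.6167, 4.6167, 8.1167, -0.7833, 10.7167, -36.2833
Σ(xᵢ − x̄)² = 1704.5483 ⇒ m₂ = 1704.5483/6 = 284.09139
Σ(xᵢ − x̄)³ = -43378.1556 ⇒ m₃ = -43378.1556/6 = -7229.69259
m₂^(3/2) = 284.09139^(1.5) = 4788.36343
g1 = m₃ / m₂^(3/2) = -7229.69259 / 4788.36343 ≈ -1.5098

-1.5098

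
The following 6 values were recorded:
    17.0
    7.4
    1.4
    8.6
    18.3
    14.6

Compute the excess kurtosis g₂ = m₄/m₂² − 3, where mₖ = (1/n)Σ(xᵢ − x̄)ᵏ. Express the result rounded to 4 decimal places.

x̄ = 11.2167
Σ(xᵢ − x̄)² = 212.8483 ⇒ m₂ = 35.47472
Σ(xᵢ − x̄)⁴ = 13312.7864 ⇒ m₄ = 2218.79773
m₂² = 1258.45592
g₂ = m₄/m₂² − 3 = 1.76311 − 3 ≈ -1.2369

-1.2369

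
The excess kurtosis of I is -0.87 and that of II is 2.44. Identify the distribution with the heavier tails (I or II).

Higher excess kurtosis ⇒ heavier tails relative to the normal distribution.
-0.87 vs 2.44: the larger is 2.44, so II has heavier tails. (II is leptokurtic — heavier-than-normal tails; the other is platykurtic.)

II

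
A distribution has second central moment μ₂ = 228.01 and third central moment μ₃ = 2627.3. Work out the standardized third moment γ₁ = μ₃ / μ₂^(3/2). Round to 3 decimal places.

0.763

σ = √μ₂ = √228.01 = 15.10000
σ³ = μ₂^(3/2) = 3442.95100
γ₁ = μ₃/σ³ = 2627.3 / 3442.95100 ≈ 0.763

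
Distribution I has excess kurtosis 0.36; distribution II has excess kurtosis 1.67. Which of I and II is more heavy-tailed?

II

Higher excess kurtosis ⇒ heavier tails relative to the normal distribution.
0.36 vs 1.67: the larger is 1.67, so II has heavier tails.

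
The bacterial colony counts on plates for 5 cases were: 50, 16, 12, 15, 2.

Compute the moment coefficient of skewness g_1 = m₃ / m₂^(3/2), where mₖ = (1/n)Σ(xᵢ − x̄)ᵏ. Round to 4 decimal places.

1.1346

x̄ = (50 + 16 + 12 + 15 + 2) / 5 = 19.0000
deviations (xᵢ − x̄): 31.0000, -3.0000, -7.0000, -4.0000, -17.0000
Σ(xᵢ − x̄)² = 1324.0000 ⇒ m₂ = 1324.0000/5 = 264.80000
Σ(xᵢ − x̄)³ = 24444.0000 ⇒ m₃ = 24444.0000/5 = 4888.80000
m₂^(3/2) = 264.80000^(1.5) = 4309.00473
g_1 = m₃ / m₂^(3/2) = 4888.80000 / 4309.00473 ≈ 1.1346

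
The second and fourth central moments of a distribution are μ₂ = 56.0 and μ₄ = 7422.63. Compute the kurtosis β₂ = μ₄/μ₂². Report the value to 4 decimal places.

2.3669

μ₂² = 56.0² = 3136.00000
μ₄/μ₂² = 7422.63 / 3136.00000 = 2.36691
β₂ ≈ 2.3669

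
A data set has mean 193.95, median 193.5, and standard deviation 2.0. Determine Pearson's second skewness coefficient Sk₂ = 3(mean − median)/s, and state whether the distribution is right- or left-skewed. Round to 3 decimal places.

Sk₂ = 3(193.95 − 193.5) / 2.0 = 3 × 0.4500 / 2.0
    = 1.3500 / 2.0 ≈ 0.675
Sk₂ > 0 ⇒ mean > median ⇒ right-skewed (positive skew).

0.675, right-skewed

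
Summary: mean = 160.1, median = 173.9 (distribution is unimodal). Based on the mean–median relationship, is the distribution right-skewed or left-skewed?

mean − median = 160.1 − 173.9 = -13.8
mean < median ⇒ the longer tail is on the left ⇒ left-skewed (negatively skewed).

left-skewed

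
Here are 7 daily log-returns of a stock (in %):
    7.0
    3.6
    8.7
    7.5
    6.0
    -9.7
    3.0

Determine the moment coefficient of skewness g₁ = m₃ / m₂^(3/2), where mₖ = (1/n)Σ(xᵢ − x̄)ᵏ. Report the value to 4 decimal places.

-1.6078

x̄ = (7.0 + 3.6 + 8.7 + 7.5 + 6.0 - 9.7 + 3.0) / 7 = 3.7286
deviations (xᵢ − x̄): 3.2714, -0.1286, 4.9714, 3.7714, 2.2714, -13.4286, -0.7286
Σ(xᵢ − x̄)² = 235.6743 ⇒ m₂ = 235.6743/7 = 33.66776
Σ(xᵢ − x̄)³ = -2198.6728 ⇒ m₃ = -2198.6728/7 = -314.09612
m₂^(3/2) = 33.66776^(1.5) = 195.35352
g₁ = m₃ / m₂^(3/2) = -314.09612 / 195.35352 ≈ -1.6078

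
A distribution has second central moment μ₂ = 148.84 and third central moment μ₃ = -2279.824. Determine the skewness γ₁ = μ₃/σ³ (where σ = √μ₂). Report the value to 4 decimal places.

σ = √μ₂ = √148.84 = 12.20000
σ³ = μ₂^(3/2) = 1815.84800
γ₁ = μ₃/σ³ = -2279.824 / 1815.84800 ≈ -1.2555

-1.2555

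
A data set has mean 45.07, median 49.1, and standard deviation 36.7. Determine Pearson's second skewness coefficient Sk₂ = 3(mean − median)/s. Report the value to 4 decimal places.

Sk₂ = 3(45.07 − 49.1) / 36.7 = 3 × -4.0300 / 36.7
    = -12.0900 / 36.7 ≈ -0.3294

-0.3294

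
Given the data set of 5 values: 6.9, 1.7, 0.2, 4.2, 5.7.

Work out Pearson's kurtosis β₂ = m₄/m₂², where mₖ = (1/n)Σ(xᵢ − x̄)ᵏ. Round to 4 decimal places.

x̄ = 3.7400
Σ(xᵢ − x̄)² = 30.7320 ⇒ m₂ = 6.14640
Σ(xᵢ − x̄)⁴ = 288.8748 ⇒ m₄ = 57.77496
m₂² = 37.77823
β₂ = m₄/m₂² = 57.77496 / 37.77823 ≈ 1.5293

1.5293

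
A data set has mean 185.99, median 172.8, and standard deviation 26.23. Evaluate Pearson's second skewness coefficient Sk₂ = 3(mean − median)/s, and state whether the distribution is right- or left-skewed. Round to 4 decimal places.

Sk₂ = 3(185.99 − 172.8) / 26.23 = 3 × 13.1900 / 26.23
    = 39.5700 / 26.23 ≈ 1.5086
Sk₂ > 0 ⇒ mean > median ⇒ right-skewed (positive skew).

1.5086, right-skewed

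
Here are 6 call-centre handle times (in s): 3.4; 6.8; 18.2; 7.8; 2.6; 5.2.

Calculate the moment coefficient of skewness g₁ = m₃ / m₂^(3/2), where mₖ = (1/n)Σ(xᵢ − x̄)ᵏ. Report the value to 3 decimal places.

1.327

x̄ = (3.4 + 6.8 + 18.2 + 7.8 + 2.6 + 5.2) / 6 = 7.3333
deviations (xᵢ − x̄): -3.9333, -0.5333, 10.8667, 0.4667, -4.7333, -2.1333
Σ(xᵢ − x̄)² = 161.0133 ⇒ m₂ = 161.0133/6 = 26.83556
Σ(xᵢ − x̄)³ = 1106.5244 ⇒ m₃ = 1106.5244/6 = 184.42074
m₂^(3/2) = 26.83556^(1.5) = 139.01635
g₁ = m₃ / m₂^(3/2) = 184.42074 / 139.01635 ≈ 1.327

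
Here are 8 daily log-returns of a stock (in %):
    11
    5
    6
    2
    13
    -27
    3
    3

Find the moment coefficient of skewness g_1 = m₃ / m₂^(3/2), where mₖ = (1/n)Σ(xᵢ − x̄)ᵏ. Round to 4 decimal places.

x̄ = (11 + 5 + 6 + 2 + 13 - 27 + 3 + 3) / 8 = 2.0000
deviations (xᵢ − x̄): 9.0000, 3.0000, 4.0000, 0.0000, 11.0000, -29.0000, 1.0000, 1.0000
Σ(xᵢ − x̄)² = 1070.0000 ⇒ m₂ = 1070.0000/8 = 133.75000
Σ(xᵢ − x̄)³ = -22236.0000 ⇒ m₃ = -22236.0000/8 = -2779.50000
m₂^(3/2) = 133.75000^(1.5) = 1546.82323
g_1 = m₃ / m₂^(3/2) = -2779.50000 / 1546.82323 ≈ -1.7969

-1.7969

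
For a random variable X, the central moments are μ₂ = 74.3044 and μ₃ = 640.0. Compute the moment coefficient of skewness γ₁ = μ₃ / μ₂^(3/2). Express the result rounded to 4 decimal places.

σ = √μ₂ = √74.3044 = 8.62000
σ³ = μ₂^(3/2) = 640.50393
γ₁ = μ₃/σ³ = 640.0 / 640.50393 ≈ 0.9992

0.9992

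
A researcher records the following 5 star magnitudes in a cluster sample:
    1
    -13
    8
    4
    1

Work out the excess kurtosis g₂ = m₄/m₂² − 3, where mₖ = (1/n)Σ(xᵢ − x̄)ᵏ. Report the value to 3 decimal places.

-0.276

x̄ = 0.2000
Σ(xᵢ − x̄)² = 250.8000 ⇒ m₂ = 50.16000
Σ(xᵢ − x̄)⁴ = 34270.4160 ⇒ m₄ = 6854.08320
m₂² = 2516.02560
g₂ = m₄/m₂² − 3 = 2.72417 − 3 ≈ -0.276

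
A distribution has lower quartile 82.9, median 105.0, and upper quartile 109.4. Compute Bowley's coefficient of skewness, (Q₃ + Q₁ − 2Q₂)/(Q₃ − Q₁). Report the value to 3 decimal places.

numerator: Q₃ + Q₁ − 2Q₂ = 109.4 + 82.9 − 2×105.0 = -17.7000
denominator: Q₃ − Q₁ = 109.4 − 82.9 = 26.5000
Bowley skewness = -17.7000 / 26.5000 ≈ -0.668

-0.668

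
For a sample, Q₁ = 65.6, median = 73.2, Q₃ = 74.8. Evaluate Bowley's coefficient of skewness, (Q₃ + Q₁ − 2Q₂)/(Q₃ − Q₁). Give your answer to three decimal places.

numerator: Q₃ + Q₁ − 2Q₂ = 74.8 + 65.6 − 2×73.2 = -6.0000
denominator: Q₃ − Q₁ = 74.8 − 65.6 = 9.2000
Bowley skewness = -6.0000 / 9.2000 ≈ -0.652

-0.652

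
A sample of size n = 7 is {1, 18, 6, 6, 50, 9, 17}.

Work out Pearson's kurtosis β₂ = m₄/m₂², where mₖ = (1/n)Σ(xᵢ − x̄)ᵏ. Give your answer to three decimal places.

3.972

x̄ = 15.2857
Σ(xᵢ − x̄)² = 1631.4286 ⇒ m₂ = 233.06122
Σ(xᵢ − x̄)⁴ = 1510364.3499 ⇒ m₄ = 215766.33569
m₂² = 54317.53436
β₂ = m₄/m₂² = 215766.33569 / 54317.53436 ≈ 3.972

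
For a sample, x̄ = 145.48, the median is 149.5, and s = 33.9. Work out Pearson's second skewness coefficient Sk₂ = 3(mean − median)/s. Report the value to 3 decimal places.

Sk₂ = 3(145.48 − 149.5) / 33.9 = 3 × -4.0200 / 33.9
    = -12.0600 / 33.9 ≈ -0.356

-0.356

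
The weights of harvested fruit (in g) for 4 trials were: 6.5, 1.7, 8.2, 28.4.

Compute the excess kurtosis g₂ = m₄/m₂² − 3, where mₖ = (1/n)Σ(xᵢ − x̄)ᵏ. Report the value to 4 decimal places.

-0.7882

x̄ = 11.2000
Σ(xᵢ − x̄)² = 417.1800 ⇒ m₂ = 104.29500
Σ(xᵢ − x̄)⁴ = 96235.3362 ⇒ m₄ = 24058.83405
m₂² = 10877.44702
g₂ = m₄/m₂² − 3 = 2.21181 − 3 ≈ -0.7882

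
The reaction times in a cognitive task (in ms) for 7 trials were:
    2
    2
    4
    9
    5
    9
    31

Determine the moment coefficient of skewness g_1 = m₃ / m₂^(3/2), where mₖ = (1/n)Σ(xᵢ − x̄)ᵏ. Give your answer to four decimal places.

1.7088

x̄ = (2 + 2 + 4 + 9 + 5 + 9 + 31) / 7 = 8.8571
deviations (xᵢ − x̄): -6.8571, -6.8571, -4.8571, 0.1429, -3.8571, 0.1429, 22.1429
Σ(xᵢ − x̄)² = 622.8571 ⇒ m₂ = 622.8571/7 = 88.97959
Σ(xᵢ − x̄)³ = 10039.9592 ⇒ m₃ = 10039.9592/7 = 1434.27988
m₂^(3/2) = 88.97959^(1.5) = 839.33554
g_1 = m₃ / m₂^(3/2) = 1434.27988 / 839.33554 ≈ 1.7088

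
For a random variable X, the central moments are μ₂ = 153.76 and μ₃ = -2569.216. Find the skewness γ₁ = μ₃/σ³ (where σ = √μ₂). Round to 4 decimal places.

-1.3475

σ = √μ₂ = √153.76 = 12.40000
σ³ = μ₂^(3/2) = 1906.62400
γ₁ = μ₃/σ³ = -2569.216 / 1906.62400 ≈ -1.3475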